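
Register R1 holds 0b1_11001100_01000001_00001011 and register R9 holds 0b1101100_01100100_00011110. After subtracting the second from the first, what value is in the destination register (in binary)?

Subtract column by column in base 2:
  1-0 → 1
  1-1 → 0
  0-1 → 1 (borrow)
  1-1-1 → 1 (borrow)
  0-1-1 → 0 (borrow)
  0-0-1 → 1 (borrow)
  0-0-1 → 1 (borrow)
  0-0-1 → 1 (borrow)
  1-0-1 → 0
  0-0 → 0
  0-1 → 1 (borrow)
  0-0-1 → 1 (borrow)
  0-0-1 → 1 (borrow)
  0-1-1 → 0 (borrow)
  1-1-1 → 1 (borrow)
  0-0-1 → 1 (borrow)
  0-0-1 → 1 (borrow)
  0-0-1 → 1 (borrow)
  1-1-1 → 1 (borrow)
  1-1-1 → 1 (borrow)
  0-0-1 → 1 (borrow)
  0-1-1 → 0 (borrow)
  1-1-1 → 1 (borrow)
  1-0-1 → 0
  1-0 → 1

0b1010111111101110011101101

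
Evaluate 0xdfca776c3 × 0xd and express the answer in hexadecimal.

0xb5d48107e7

Multiply each base-16 digit by 13, carrying:
  3×13 = 39 → write 7 carry 2
  c×13+2 = 158 → write e carry 9
  6×13+9 = 87 → write 7 carry 5
  7×13+5 = 96 → write 0 carry 6
  7×13+6 = 97 → write 1 carry 6
  a×13+6 = 136 → write 8 carry 8
  c×13+8 = 164 → write 4 carry 10
  f×13+10 = 205 → write d carry 12
  d×13+12 = 181 → write 5 carry 11
  remaining carry: b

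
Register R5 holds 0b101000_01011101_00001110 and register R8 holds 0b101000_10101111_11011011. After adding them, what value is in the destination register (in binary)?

0b10100010000110011101001

Add column by column in base 2, right to left:
  0+1 = 1
  1+1 = 0 carry 1
  1+0+1 = 0 carry 1
  1+1+1 = 1 carry 1
  0+1+1 = 0 carry 1
  0+0+1 = 1
  0+1 = 1
  0+1 = 1
  1+1 = 0 carry 1
  0+1+1 = 0 carry 1
  1+1+1 = 1 carry 1
  1+1+1 = 1 carry 1
  1+0+1 = 0 carry 1
  0+1+1 = 0 carry 1
  1+0+1 = 0 carry 1
  0+1+1 = 0 carry 1
  0+0+1 = 1
  0+0 = 0
  0+0 = 0
  1+1 = 0 carry 1
  0+0+1 = 1
  1+1 = 0 carry 1
  final carry 1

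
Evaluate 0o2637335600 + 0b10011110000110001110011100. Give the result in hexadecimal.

0o2637335600 = 0x167DBB80 in hexadecimal.
0b10011110000110001110011100 = 0x278639C in hexadecimal.
Add column by column in base 16, right to left:
  0+C = C
  8+9 = 1 carry 1
  B+3+1 = F
  B+6 = 1 carry 1
  D+8+1 = 6 carry 1
  7+7+1 = F
  6+2 = 8
  1+0 = 1

0x18F61F1C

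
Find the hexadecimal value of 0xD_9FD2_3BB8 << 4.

Shifting left by 4 bits = 1 hex digit: append 1 zero.

0xD9FD23BB80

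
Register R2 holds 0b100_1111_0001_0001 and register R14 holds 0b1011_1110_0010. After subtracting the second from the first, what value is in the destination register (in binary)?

Subtract column by column in base 2:
  1-0 → 1
  0-1 → 1 (borrow)
  0-0-1 → 1 (borrow)
  0-0-1 → 1 (borrow)
  1-0-1 → 0
  0-1 → 1 (borrow)
  0-1-1 → 0 (borrow)
  0-1-1 → 0 (borrow)
  1-1-1 → 1 (borrow)
  1-1-1 → 1 (borrow)
  1-0-1 → 0
  1-1 → 0
  0-0 → 0
  0-0 → 0
  1-0 → 1

0b100001100101111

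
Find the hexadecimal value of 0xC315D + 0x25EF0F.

Add column by column in base 16, right to left:
  D+F = C carry 1
  5+0+1 = 6
  1+F = 0 carry 1
  3+E+1 = 2 carry 1
  C+5+1 = 2 carry 1
  0+2+1 = 3

0x32206C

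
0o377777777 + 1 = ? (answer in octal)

0o400000000

The trailing 8 digits are 7 (max in base 8), so adding 1 cascades: they roll to 0 and the next digit up increments.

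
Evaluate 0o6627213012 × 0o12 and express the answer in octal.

Multiply each base-8 digit by 10, carrying:
  2×10 = 20 → write 4 carry 2
  1×10+2 = 12 → write 4 carry 1
  0×10+1 = 1 → write 1
  3×10 = 30 → write 6 carry 3
  1×10+3 = 13 → write 5 carry 1
  2×10+1 = 21 → write 5 carry 2
  7×10+2 = 72 → write 0 carry 9
  2×10+9 = 29 → write 5 carry 3
  6×10+3 = 63 → write 7 carry 7
  6×10+7 = 67 → write 3 carry 8
  remaining carry: 10

0o103750556144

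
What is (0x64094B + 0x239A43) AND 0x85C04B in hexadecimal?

Add column by column in base 16, right to left:
  B+3 = E
  4+4 = 8
  9+A = 3 carry 1
  0+9+1 = A
  4+3 = 7
  6+2 = 8
Sum = 0x87A38E; now AND with 0x85C04B:
  8&8=8, 7&5=5, A&C=8, 3&0=0, 8&4=0, E&B=A

0x85800A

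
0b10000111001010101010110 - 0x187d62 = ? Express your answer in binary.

0b1010110001011111110100

0x187d62 = 0b110000111110101100010 in binary.
Subtract column by column in base 2:
  0-0 → 0
  1-1 → 0
  1-0 → 1
  0-0 → 0
  1-0 → 1
  0-1 → 1 (borrow)
  1-1-1 → 1 (borrow)
  0-0-1 → 1 (borrow)
  1-1-1 → 1 (borrow)
  0-0-1 → 1 (borrow)
  1-1-1 → 1 (borrow)
  0-1-1 → 0 (borrow)
  1-1-1 → 1 (borrow)
  0-1-1 → 0 (borrow)
  0-1-1 → 0 (borrow)
  1-0-1 → 0
  1-0 → 1
  1-0 → 1
  0-0 → 0
  0-1 → 1 (borrow)
  0-1-1 → 0 (borrow)
  0-0-1 → 1 (borrow)
  1-0-1 → 0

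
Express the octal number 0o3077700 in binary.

Each octal digit is 3 bits: 3=011 0=000 7=111 7=111 7=111 0=000 0=000.

0b11000111111111000000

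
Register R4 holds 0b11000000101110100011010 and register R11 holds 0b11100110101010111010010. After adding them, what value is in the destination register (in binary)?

0b110100111011001011101100

Add column by column in base 2, right to left:
  0+0 = 0
  1+1 = 0 carry 1
  0+0+1 = 1
  1+0 = 1
  1+1 = 0 carry 1
  0+0+1 = 1
  0+1 = 1
  0+1 = 1
  1+1 = 0 carry 1
  0+0+1 = 1
  1+1 = 0 carry 1
  1+0+1 = 0 carry 1
  1+1+1 = 1 carry 1
  0+0+1 = 1
  1+1 = 0 carry 1
  0+0+1 = 1
  0+1 = 1
  0+1 = 1
  0+0 = 0
  0+0 = 0
  0+1 = 1
  1+1 = 0 carry 1
  1+1+1 = 1 carry 1
  final carry 1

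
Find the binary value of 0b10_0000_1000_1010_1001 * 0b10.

Multiply each base-2 digit by 2, carrying:
  1×2 = 2 → write 0 carry 1
  0×2+1 = 1 → write 1
  0×2 = 0 → write 0
  1×2 = 2 → write 0 carry 1
  0×2+1 = 1 → write 1
  1×2 = 2 → write 0 carry 1
  0×2+1 = 1 → write 1
  1×2 = 2 → write 0 carry 1
  0×2+1 = 1 → write 1
  0×2 = 0 → write 0
  0×2 = 0 → write 0
  1×2 = 2 → write 0 carry 1
  0×2+1 = 1 → write 1
  0×2 = 0 → write 0
  0×2 = 0 → write 0
  0×2 = 0 → write 0
  0×2 = 0 → write 0
  1×2 = 2 → write 0 carry 1
  remaining carry: 1

0b1000001000101010010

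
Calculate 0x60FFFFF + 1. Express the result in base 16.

The trailing 5 digits are F (max in base 16), so adding 1 cascades: they roll to 0 and the next digit up increments.

0x6100000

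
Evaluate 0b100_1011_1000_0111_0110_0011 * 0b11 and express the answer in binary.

0b111000101001011000101001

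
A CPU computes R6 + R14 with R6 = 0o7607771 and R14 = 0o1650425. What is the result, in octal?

Add column by column in base 8, right to left:
  1+5 = 6
  7+2 = 1 carry 1
  7+4+1 = 4 carry 1
  7+0+1 = 0 carry 1
  0+5+1 = 6
  6+6 = 4 carry 1
  7+1+1 = 1 carry 1
  final carry 1

0o11460416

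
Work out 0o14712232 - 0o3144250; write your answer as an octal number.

Subtract column by column in base 8:
  2-0 → 2
  3-5 → 6 (borrow)
  2-2-1 → 7 (borrow)
  2-4-1 → 5 (borrow)
  1-4-1 → 4 (borrow)
  7-1-1 → 5
  4-3 → 1
  1-0 → 1

0o11545762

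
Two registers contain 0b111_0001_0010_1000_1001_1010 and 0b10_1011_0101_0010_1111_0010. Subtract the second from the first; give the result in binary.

Subtract column by column in base 2:
  0-0 → 0
  1-1 → 0
  0-0 → 0
  1-0 → 1
  1-1 → 0
  0-1 → 1 (borrow)
  0-1-1 → 0 (borrow)
  1-1-1 → 1 (borrow)
  0-0-1 → 1 (borrow)
  0-1-1 → 0 (borrow)
  0-0-1 → 1 (borrow)
  1-0-1 → 0
  0-1 → 1 (borrow)
  1-0-1 → 0
  0-1 → 1 (borrow)
  0-0-1 → 1 (borrow)
  1-1-1 → 1 (borrow)
  0-1-1 → 0 (borrow)
  0-0-1 → 1 (borrow)
  0-1-1 → 0 (borrow)
  1-0-1 → 0
  1-1 → 0
  1-0 → 1

0b10001011101010110101000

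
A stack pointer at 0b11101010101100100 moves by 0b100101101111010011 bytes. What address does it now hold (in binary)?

0b1000011000100110111

Add column by column in base 2, right to left:
  0+1 = 1
  0+1 = 1
  1+0 = 1
  0+0 = 0
  0+1 = 1
  1+0 = 1
  1+1 = 0 carry 1
  0+1+1 = 0 carry 1
  1+1+1 = 1 carry 1
  0+1+1 = 0 carry 1
  1+0+1 = 0 carry 1
  0+1+1 = 0 carry 1
  1+1+1 = 1 carry 1
  0+0+1 = 1
  1+1 = 0 carry 1
  1+0+1 = 0 carry 1
  1+0+1 = 0 carry 1
  0+1+1 = 0 carry 1
  final carry 1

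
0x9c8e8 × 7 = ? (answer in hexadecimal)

0x447e58

Multiply each base-16 digit by 7, carrying:
  8×7 = 56 → write 8 carry 3
  e×7+3 = 101 → write 5 carry 6
  8×7+6 = 62 → write e carry 3
  c×7+3 = 87 → write 7 carry 5
  9×7+5 = 68 → write 4 carry 4
  remaining carry: 4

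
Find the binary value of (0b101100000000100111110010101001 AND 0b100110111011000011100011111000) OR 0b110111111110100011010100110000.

0b110111111110100011110110111000

0b101100000000100111110010101001 AND 0b100110111011000011100011111000 = 0b100100000000000011100010101000.
Then OR with 0b110111111110100011010100110000.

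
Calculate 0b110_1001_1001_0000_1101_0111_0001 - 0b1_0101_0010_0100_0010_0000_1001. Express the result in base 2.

0b101010001101100101101101000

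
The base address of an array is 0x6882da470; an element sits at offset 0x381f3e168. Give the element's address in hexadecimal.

0xa0a2185d8

Add column by column in base 16, right to left:
  0+8 = 8
  7+6 = d
  4+1 = 5
  a+e = 8 carry 1
  d+3+1 = 1 carry 1
  2+f+1 = 2 carry 1
  8+1+1 = a
  8+8 = 0 carry 1
  6+3+1 = a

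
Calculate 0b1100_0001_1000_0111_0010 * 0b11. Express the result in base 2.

0b1001000100100101010110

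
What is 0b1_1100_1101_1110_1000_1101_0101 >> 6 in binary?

0b1110011011110100011

Right shift by 6: drop the 6 least-significant bits.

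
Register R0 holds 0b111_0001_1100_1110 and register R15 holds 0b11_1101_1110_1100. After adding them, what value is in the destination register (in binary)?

0b1010111110111010

Add column by column in base 2, right to left:
  0+0 = 0
  1+0 = 1
  1+1 = 0 carry 1
  1+1+1 = 1 carry 1
  0+0+1 = 1
  0+1 = 1
  1+1 = 0 carry 1
  1+1+1 = 1 carry 1
  1+1+1 = 1 carry 1
  0+0+1 = 1
  0+1 = 1
  0+1 = 1
  1+1 = 0 carry 1
  1+1+1 = 1 carry 1
  1+0+1 = 0 carry 1
  final carry 1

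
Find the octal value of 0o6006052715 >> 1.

0o3003025346

1 bits is not a whole number of base-8 digits; in binary: 110000000110000101010111001101 >> 1 = 11000000011000010101011100110.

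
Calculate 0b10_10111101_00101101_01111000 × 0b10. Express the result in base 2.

0b101011110100101101011110000

Multiply each base-2 digit by 2, carrying:
  0×2 = 0 → write 0
  0×2 = 0 → write 0
  0×2 = 0 → write 0
  1×2 = 2 → write 0 carry 1
  1×2+1 = 3 → write 1 carry 1
  1×2+1 = 3 → write 1 carry 1
  1×2+1 = 3 → write 1 carry 1
  0×2+1 = 1 → write 1
  1×2 = 2 → write 0 carry 1
  0×2+1 = 1 → write 1
  1×2 = 2 → write 0 carry 1
  1×2+1 = 3 → write 1 carry 1
  0×2+1 = 1 → write 1
  1×2 = 2 → write 0 carry 1
  0×2+1 = 1 → write 1
  0×2 = 0 → write 0
  1×2 = 2 → write 0 carry 1
  0×2+1 = 1 → write 1
  1×2 = 2 → write 0 carry 1
  1×2+1 = 3 → write 1 carry 1
  1×2+1 = 3 → write 1 carry 1
  1×2+1 = 3 → write 1 carry 1
  0×2+1 = 1 → write 1
  1×2 = 2 → write 0 carry 1
  0×2+1 = 1 → write 1
  1×2 = 2 → write 0 carry 1
  remaining carry: 1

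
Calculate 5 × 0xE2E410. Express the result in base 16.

Multiply each base-16 digit by 5, carrying:
  0×5 = 0 → write 0
  1×5 = 5 → write 5
  4×5 = 20 → write 4 carry 1
  E×5+1 = 71 → write 7 carry 4
  2×5+4 = 14 → write E
  E×5 = 70 → write 6 carry 4
  remaining carry: 4

0x46E7450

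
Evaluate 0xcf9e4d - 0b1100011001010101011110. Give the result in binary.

0xcf9e4d = 0b110011111001111001001101 in binary.
Subtract column by column in base 2:
  1-0 → 1
  0-1 → 1 (borrow)
  1-1-1 → 1 (borrow)
  1-1-1 → 1 (borrow)
  0-1-1 → 0 (borrow)
  0-0-1 → 1 (borrow)
  1-1-1 → 1 (borrow)
  0-0-1 → 1 (borrow)
  0-1-1 → 0 (borrow)
  1-0-1 → 0
  1-1 → 0
  1-0 → 1
  1-1 → 0
  0-0 → 0
  0-0 → 0
  1-1 → 0
  1-1 → 0
  1-0 → 1
  1-0 → 1
  1-0 → 1
  0-1 → 1 (borrow)
  0-1-1 → 0 (borrow)
  1-0-1 → 0
  1-0 → 1

0b100111100000100011101111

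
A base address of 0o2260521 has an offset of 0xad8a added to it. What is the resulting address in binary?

0b10100000111011011011

0o2260521 = 0b10010110000101010001 in binary.
0xad8a = 0b1010110110001010 in binary.
Add column by column in base 2, right to left:
  1+0 = 1
  0+1 = 1
  0+0 = 0
  0+1 = 1
  1+0 = 1
  0+0 = 0
  1+0 = 1
  0+1 = 1
  1+1 = 0 carry 1
  0+0+1 = 1
  0+1 = 1
  0+1 = 1
  0+0 = 0
  1+1 = 0 carry 1
  1+0+1 = 0 carry 1
  0+1+1 = 0 carry 1
  1+0+1 = 0 carry 1
  0+0+1 = 1
  0+0 = 0
  1+0 = 1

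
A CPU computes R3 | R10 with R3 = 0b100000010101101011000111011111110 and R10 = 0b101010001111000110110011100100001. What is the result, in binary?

OR bit by bit (1 where either bit is 1):
  100000010101101011000111011111110
| 101010001111000110110011100100001
= 101010011111101111110111111111111

0b101010011111101111110111111111111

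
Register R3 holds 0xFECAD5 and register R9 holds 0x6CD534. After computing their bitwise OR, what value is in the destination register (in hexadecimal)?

0xFEDFF5

OR each hex digit independently (no carries):
  F|6=F, E|C=E, C|D=D, A|5=F, D|3=F, 5|4=5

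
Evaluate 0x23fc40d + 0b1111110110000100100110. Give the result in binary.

0x23fc40d = 0b10001111111100010000001101 in binary.
Add column by column in base 2, right to left:
  1+0 = 1
  0+1 = 1
  1+1 = 0 carry 1
  1+0+1 = 0 carry 1
  0+0+1 = 1
  0+1 = 1
  0+0 = 0
  0+0 = 0
  0+1 = 1
  0+0 = 0
  1+0 = 1
  0+0 = 0
  0+0 = 0
  0+1 = 1
  1+1 = 0 carry 1
  1+0+1 = 0 carry 1
  1+1+1 = 1 carry 1
  1+1+1 = 1 carry 1
  1+1+1 = 1 carry 1
  1+1+1 = 1 carry 1
  1+1+1 = 1 carry 1
  1+1+1 = 1 carry 1
  0+0+1 = 1
  0+0 = 0
  0+0 = 0
  1+0 = 1

0b10011111110010010100110011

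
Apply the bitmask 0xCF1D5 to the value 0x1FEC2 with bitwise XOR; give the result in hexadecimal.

0xD0F17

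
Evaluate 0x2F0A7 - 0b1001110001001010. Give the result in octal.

0x2F0A7 = 0o570247 in octal.
0b1001110001001010 = 0o116112 in octal.
Subtract column by column in base 8:
  7-2 → 5
  4-1 → 3
  2-1 → 1
  0-6 → 2 (borrow)
  7-1-1 → 5
  5-1 → 4

0o452135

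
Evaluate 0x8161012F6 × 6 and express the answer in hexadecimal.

0x30846071C4

Multiply each base-16 digit by 6, carrying:
  6×6 = 36 → write 4 carry 2
  F×6+2 = 92 → write C carry 5
  2×6+5 = 17 → write 1 carry 1
  1×6+1 = 7 → write 7
  0×6 = 0 → write 0
  1×6 = 6 → write 6
  6×6 = 36 → write 4 carry 2
  1×6+2 = 8 → write 8
  8×6 = 48 → write 0 carry 3
  remaining carry: 3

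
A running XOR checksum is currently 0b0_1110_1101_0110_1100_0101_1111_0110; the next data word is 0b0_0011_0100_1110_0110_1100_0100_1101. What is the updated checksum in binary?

0b01101100110001010100110111011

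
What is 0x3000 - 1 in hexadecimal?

The trailing 3 digits are 0, so subtracting 1 borrows through: they become F and the next digit up decrements.

0x2FFF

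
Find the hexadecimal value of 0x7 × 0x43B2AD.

Multiply each base-16 digit by 7, carrying:
  D×7 = 91 → write B carry 5
  A×7+5 = 75 → write B carry 4
  2×7+4 = 18 → write 2 carry 1
  B×7+1 = 78 → write E carry 4
  3×7+4 = 25 → write 9 carry 1
  4×7+1 = 29 → write D carry 1
  remaining carry: 1

0x1D9E2BB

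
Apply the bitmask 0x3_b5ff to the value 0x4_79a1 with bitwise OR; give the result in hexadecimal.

0x7fdff

OR each hex digit independently (no carries):
  4|3=7, 7|b=f, 9|5=d, a|f=f, 1|f=f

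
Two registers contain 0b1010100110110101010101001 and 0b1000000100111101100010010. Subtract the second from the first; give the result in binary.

0b10100001110111110010111

Subtract column by column in base 2:
  1-0 → 1
  0-1 → 1 (borrow)
  0-0-1 → 1 (borrow)
  1-0-1 → 0
  0-1 → 1 (borrow)
  1-0-1 → 0
  0-0 → 0
  1-0 → 1
  0-1 → 1 (borrow)
  1-1-1 → 1 (borrow)
  0-0-1 → 1 (borrow)
  1-1-1 → 1 (borrow)
  0-1-1 → 0 (borrow)
  1-1-1 → 1 (borrow)
  1-1-1 → 1 (borrow)
  0-0-1 → 1 (borrow)
  1-0-1 → 0
  1-1 → 0
  0-0 → 0
  0-0 → 0
  1-0 → 1
  0-0 → 0
  1-0 → 1
  0-0 → 0
  1-1 → 0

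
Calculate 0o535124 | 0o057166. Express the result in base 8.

0o577166

OR each oct digit independently (no carries):
  5|0=5, 3|5=7, 5|7=7, 1|1=1, 2|6=6, 4|6=6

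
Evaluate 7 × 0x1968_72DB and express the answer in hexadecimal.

Multiply each base-16 digit by 7, carrying:
  B×7 = 77 → write D carry 4
  D×7+4 = 95 → write F carry 5
  2×7+5 = 19 → write 3 carry 1
  7×7+1 = 50 → write 2 carry 3
  8×7+3 = 59 → write B carry 3
  6×7+3 = 45 → write D carry 2
  9×7+2 = 65 → write 1 carry 4
  1×7+4 = 11 → write B

0xB1DB23FD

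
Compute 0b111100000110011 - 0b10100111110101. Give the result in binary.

Subtract column by column in base 2:
  1-1 → 0
  1-0 → 1
  0-1 → 1 (borrow)
  0-0-1 → 1 (borrow)
  1-1-1 → 1 (borrow)
  1-1-1 → 1 (borrow)
  0-1-1 → 0 (borrow)
  0-1-1 → 0 (borrow)
  0-1-1 → 0 (borrow)
  0-0-1 → 1 (borrow)
  0-0-1 → 1 (borrow)
  1-1-1 → 1 (borrow)
  1-0-1 → 0
  1-1 → 0
  1-0 → 1

0b100111000111110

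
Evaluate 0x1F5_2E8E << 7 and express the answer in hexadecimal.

0xFA974700

7 bits is not a whole number of base-16 digits; in binary: 1111101010010111010001110 << 7 = 11111010100101110100011100000000.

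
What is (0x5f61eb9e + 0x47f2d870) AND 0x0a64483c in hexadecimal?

0x244400c

Add column by column in base 16, right to left:
  e+0 = e
  9+7 = 0 carry 1
  b+8+1 = 4 carry 1
  e+d+1 = c carry 1
  1+2+1 = 4
  6+f = 5 carry 1
  f+7+1 = 7 carry 1
  5+4+1 = a
Sum = 0xa754c40e; now AND with 0x0a64483c:
  a&0=0, 7&a=2, 5&6=4, 4&4=4, c&4=4, 4&8=0, 0&3=0, e&c=c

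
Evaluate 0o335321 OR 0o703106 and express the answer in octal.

0o737327

OR each oct digit independently (no carries):
  3|7=7, 3|0=3, 5|3=7, 3|1=3, 2|0=2, 1|6=7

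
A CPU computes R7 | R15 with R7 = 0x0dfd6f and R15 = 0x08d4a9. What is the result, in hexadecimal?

0x0dfdef

OR each hex digit independently (no carries):
  0|0=0, d|8=d, f|d=f, d|4=d, 6|a=e, f|9=f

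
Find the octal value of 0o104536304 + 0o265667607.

0o372426113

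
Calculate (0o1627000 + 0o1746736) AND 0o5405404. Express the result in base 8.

Add column by column in base 8, right to left:
  0+6 = 6
  0+3 = 3
  0+7 = 7
  7+6 = 5 carry 1
  2+4+1 = 7
  6+7 = 5 carry 1
  1+1+1 = 3
Sum = 0o3575736; now AND with 0o5405404:
  3&5=1, 5&4=4, 7&0=0, 5&5=5, 7&4=4, 3&0=0, 6&4=4

0o1405404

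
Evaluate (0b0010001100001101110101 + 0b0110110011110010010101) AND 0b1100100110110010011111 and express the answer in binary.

Add column by column in base 2, right to left:
  1+1 = 0 carry 1
  0+0+1 = 1
  1+1 = 0 carry 1
  0+0+1 = 1
  1+1 = 0 carry 1
  1+0+1 = 0 carry 1
  1+0+1 = 0 carry 1
  0+1+1 = 0 carry 1
  1+0+1 = 0 carry 1
  1+0+1 = 0 carry 1
  0+1+1 = 0 carry 1
  0+1+1 = 0 carry 1
  0+1+1 = 0 carry 1
  0+1+1 = 0 carry 1
  1+0+1 = 0 carry 1
  1+0+1 = 0 carry 1
  0+1+1 = 0 carry 1
  0+1+1 = 0 carry 1
  0+0+1 = 1
  1+1 = 0 carry 1
  0+1+1 = 0 carry 1
  final carry 1
Sum = 0b1001000000000000001010; now AND with 0b1100100110110010011111:
  1001000000000000001010
& 1100100110110010011111
= 1000000000000000001010

0b1000000000000000001010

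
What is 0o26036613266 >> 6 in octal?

Shifting right by 6 bits = 2 oct digits: drop the last 2.

0o260366132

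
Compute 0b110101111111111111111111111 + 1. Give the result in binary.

0b110110000000000000000000000

The trailing 22 digits are 1 (max in base 2), so adding 1 cascades: they roll to 0 and the next digit up increments.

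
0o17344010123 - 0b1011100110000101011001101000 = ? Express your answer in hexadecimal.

0x6FF7B9EB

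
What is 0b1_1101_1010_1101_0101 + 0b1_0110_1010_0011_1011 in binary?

0b110100010100010000

Add column by column in base 2, right to left:
  1+1 = 0 carry 1
  0+1+1 = 0 carry 1
  1+0+1 = 0 carry 1
  0+1+1 = 0 carry 1
  1+1+1 = 1 carry 1
  0+1+1 = 0 carry 1
  1+0+1 = 0 carry 1
  1+0+1 = 0 carry 1
  0+0+1 = 1
  1+1 = 0 carry 1
  0+0+1 = 1
  1+1 = 0 carry 1
  1+0+1 = 0 carry 1
  0+1+1 = 0 carry 1
  1+1+1 = 1 carry 1
  1+0+1 = 0 carry 1
  1+1+1 = 1 carry 1
  final carry 1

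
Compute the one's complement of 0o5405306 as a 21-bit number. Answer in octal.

Each oct digit d becomes 7−d:
  5→2, 4→3, 0→7, 5→2, 3→4, 0→7, 6→1

0o2372471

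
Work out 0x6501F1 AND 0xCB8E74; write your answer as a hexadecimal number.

0x410070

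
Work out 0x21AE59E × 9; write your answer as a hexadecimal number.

0x12F2128E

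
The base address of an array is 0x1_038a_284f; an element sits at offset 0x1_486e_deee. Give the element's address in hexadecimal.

0x24bf9073d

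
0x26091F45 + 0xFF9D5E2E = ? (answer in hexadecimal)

Add column by column in base 16, right to left:
  5+E = 3 carry 1
  4+2+1 = 7
  F+E = D carry 1
  1+5+1 = 7
  9+D = 6 carry 1
  0+9+1 = A
  6+F = 5 carry 1
  2+F+1 = 2 carry 1
  final carry 1

0x125A67D73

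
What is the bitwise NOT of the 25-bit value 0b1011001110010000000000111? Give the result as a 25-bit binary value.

Invert each bit: 1011001110010000000000111 → 0100110001101111111111000.

0b0100110001101111111111000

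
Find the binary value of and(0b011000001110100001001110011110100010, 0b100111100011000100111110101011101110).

AND bit by bit (1 only where both bits are 1):
  011000001110100001001110011110100010
& 100111100011000100111110101011101110
= 000000000010000000001110001010100010

0b000000000010000000001110001010100010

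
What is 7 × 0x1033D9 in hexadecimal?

0x716AEF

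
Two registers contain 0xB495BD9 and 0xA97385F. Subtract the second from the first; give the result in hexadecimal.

0xB2237A

Subtract column by column in base 16:
  9-F → A (borrow)
  D-5-1 → 7
  B-8 → 3
  5-3 → 2
  9-7 → 2
  4-9 → B (borrow)
  B-A-1 → 0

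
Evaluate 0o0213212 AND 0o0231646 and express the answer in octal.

0o0211202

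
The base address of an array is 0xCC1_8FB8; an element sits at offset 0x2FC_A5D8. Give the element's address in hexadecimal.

0xFBE3590

Add column by column in base 16, right to left:
  8+8 = 0 carry 1
  B+D+1 = 9 carry 1
  F+5+1 = 5 carry 1
  8+A+1 = 3 carry 1
  1+C+1 = E
  C+F = B carry 1
  C+2+1 = F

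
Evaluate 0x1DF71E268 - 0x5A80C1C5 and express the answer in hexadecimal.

Subtract column by column in base 16:
  8-5 → 3
  6-C → A (borrow)
  2-1-1 → 0
  E-C → 2
  1-0 → 1
  7-8 → F (borrow)
  F-A-1 → 4
  D-5 → 8
  1-0 → 1

0x184F120A3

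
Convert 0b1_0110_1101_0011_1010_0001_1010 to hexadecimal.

Group the bits into nibbles: 0001 0110 1101 0011 1010 0001 1010 → 16D3A1A.

0x16D3A1A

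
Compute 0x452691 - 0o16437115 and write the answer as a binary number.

0x452691 = 0b10001010010011010010001 in binary.
0o16437115 = 0b1110100011111001001101 in binary.
Subtract column by column in base 2:
  1-1 → 0
  0-0 → 0
  0-1 → 1 (borrow)
  0-1-1 → 0 (borrow)
  1-0-1 → 0
  0-0 → 0
  0-1 → 1 (borrow)
  1-0-1 → 0
  0-0 → 0
  1-1 → 0
  1-1 → 0
  0-1 → 1 (borrow)
  0-1-1 → 0 (borrow)
  1-1-1 → 1 (borrow)
  0-0-1 → 1 (borrow)
  0-0-1 → 1 (borrow)
  1-0-1 → 0
  0-1 → 1 (borrow)
  1-0-1 → 0
  0-1 → 1 (borrow)
  0-1-1 → 0 (borrow)
  0-1-1 → 0 (borrow)
  1-0-1 → 0

0b10101110100001000100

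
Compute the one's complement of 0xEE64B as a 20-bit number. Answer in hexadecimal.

Each hex digit d becomes F−d:
  E→1, E→1, 6→9, 4→B, B→4

0x119B4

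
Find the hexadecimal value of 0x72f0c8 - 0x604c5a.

0x12a46e

Subtract column by column in base 16:
  8-a → e (borrow)
  c-5-1 → 6
  0-c → 4 (borrow)
  f-4-1 → a
  2-0 → 2
  7-6 → 1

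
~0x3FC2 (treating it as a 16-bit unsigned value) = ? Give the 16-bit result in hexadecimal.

0xC03D

Each hex digit d becomes F−d:
  3→C, F→0, C→3, 2→D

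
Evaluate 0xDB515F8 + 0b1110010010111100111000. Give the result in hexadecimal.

0xDEE4530

0b1110010010111100111000 = 0x392F38 in hexadecimal.
Add column by column in base 16, right to left:
  8+8 = 0 carry 1
  F+3+1 = 3 carry 1
  5+F+1 = 5 carry 1
  1+2+1 = 4
  5+9 = E
  B+3 = E
  D+0 = D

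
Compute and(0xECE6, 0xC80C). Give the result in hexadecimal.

0xC804

AND each hex digit independently (no carries):
  E&C=C, C&8=8, E&0=0, 6&C=4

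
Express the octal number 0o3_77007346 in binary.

Each octal digit is 3 bits: 3=011 7=111 7=111 0=000 0=000 7=111 3=011 4=100 6=110.

0b11111111000000111011100110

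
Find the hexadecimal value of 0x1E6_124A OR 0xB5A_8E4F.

OR each hex digit independently (no carries):
  1|B=B, E|5=F, 6|A=E, 1|8=9, 2|E=E, 4|4=4, A|F=F

0xBFE9E4F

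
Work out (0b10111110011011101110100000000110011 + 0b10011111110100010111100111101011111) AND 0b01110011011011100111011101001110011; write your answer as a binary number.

0b1010010010000000110000101000010010

Add column by column in base 2, right to left:
  1+1 = 0 carry 1
  1+1+1 = 1 carry 1
  0+1+1 = 0 carry 1
  0+1+1 = 0 carry 1
  1+1+1 = 1 carry 1
  1+0+1 = 0 carry 1
  0+1+1 = 0 carry 1
  0+0+1 = 1
  0+1 = 1
  0+1 = 1
  0+1 = 1
  0+1 = 1
  0+0 = 0
  0+0 = 0
  1+1 = 0 carry 1
  0+1+1 = 0 carry 1
  1+1+1 = 1 carry 1
  1+1+1 = 1 carry 1
  1+0+1 = 0 carry 1
  0+1+1 = 0 carry 1
  1+0+1 = 0 carry 1
  1+0+1 = 0 carry 1
  1+0+1 = 0 carry 1
  0+1+1 = 0 carry 1
  1+0+1 = 0 carry 1
  1+1+1 = 1 carry 1
  0+1+1 = 0 carry 1
  0+1+1 = 0 carry 1
  1+1+1 = 1 carry 1
  1+1+1 = 1 carry 1
  1+1+1 = 1 carry 1
  1+1+1 = 1 carry 1
  1+0+1 = 0 carry 1
  0+0+1 = 1
  1+1 = 0 carry 1
  final carry 1
Sum = 0b101011110010000000110000111110010010; now AND with 0b01110011011011100111011101001110011:
  101011110010000000110000111110010010
& 001110011011011100111011101001110011
= 001010010010000000110000101000010010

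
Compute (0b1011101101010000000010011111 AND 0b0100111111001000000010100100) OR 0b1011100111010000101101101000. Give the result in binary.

0b1011101111010000101111101100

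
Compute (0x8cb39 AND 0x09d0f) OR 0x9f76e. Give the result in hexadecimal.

0x9ff6f

0x8cb39 AND 0x09d0f = 0x08909.
Then OR with 0x9f76e.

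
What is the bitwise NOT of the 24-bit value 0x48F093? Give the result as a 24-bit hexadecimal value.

0xB70F6C

Each hex digit d becomes F−d:
  4→B, 8→7, F→0, 0→F, 9→6, 3→C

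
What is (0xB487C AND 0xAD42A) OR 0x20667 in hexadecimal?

0xB487C AND 0xAD42A = 0xA4028.
Then OR with 0x20667.

0xA466F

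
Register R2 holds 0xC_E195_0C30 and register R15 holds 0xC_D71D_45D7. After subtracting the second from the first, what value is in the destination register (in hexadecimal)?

0xA77C659

Subtract column by column in base 16:
  0-7 → 9 (borrow)
  3-D-1 → 5 (borrow)
  C-5-1 → 6
  0-4 → C (borrow)
  5-D-1 → 7 (borrow)
  9-1-1 → 7
  1-7 → A (borrow)
  E-D-1 → 0
  C-C → 0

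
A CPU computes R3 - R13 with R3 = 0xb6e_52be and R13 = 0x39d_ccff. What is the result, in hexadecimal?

0x7d085bf

Subtract column by column in base 16:
  e-f → f (borrow)
  b-f-1 → b (borrow)
  2-c-1 → 5 (borrow)
  5-c-1 → 8 (borrow)
  e-d-1 → 0
  6-9 → d (borrow)
  b-3-1 → 7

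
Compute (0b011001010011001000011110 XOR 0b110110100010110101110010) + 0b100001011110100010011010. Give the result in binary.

0b1010001010000100000000110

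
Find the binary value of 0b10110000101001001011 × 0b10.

0b101100001010010010110

Multiply each base-2 digit by 2, carrying:
  1×2 = 2 → write 0 carry 1
  1×2+1 = 3 → write 1 carry 1
  0×2+1 = 1 → write 1
  1×2 = 2 → write 0 carry 1
  0×2+1 = 1 → write 1
  0×2 = 0 → write 0
  1×2 = 2 → write 0 carry 1
  0×2+1 = 1 → write 1
  0×2 = 0 → write 0
  1×2 = 2 → write 0 carry 1
  0×2+1 = 1 → write 1
  1×2 = 2 → write 0 carry 1
  0×2+1 = 1 → write 1
  0×2 = 0 → write 0
  0×2 = 0 → write 0
  0×2 = 0 → write 0
  1×2 = 2 → write 0 carry 1
  1×2+1 = 3 → write 1 carry 1
  0×2+1 = 1 → write 1
  1×2 = 2 → write 0 carry 1
  remaining carry: 1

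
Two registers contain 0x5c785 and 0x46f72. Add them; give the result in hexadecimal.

0xa36f7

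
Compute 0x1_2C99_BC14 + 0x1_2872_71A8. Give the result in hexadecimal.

0x2550C2DBC

Add column by column in base 16, right to left:
  4+8 = C
  1+A = B
  C+1 = D
  B+7 = 2 carry 1
  9+2+1 = C
  9+7 = 0 carry 1
  C+8+1 = 5 carry 1
  2+2+1 = 5
  1+1 = 2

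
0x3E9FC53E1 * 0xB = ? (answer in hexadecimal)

Multiply each base-16 digit by 11, carrying:
  1×11 = 11 → write B
  E×11 = 154 → write A carry 9
  3×11+9 = 42 → write A carry 2
  5×11+2 = 57 → write 9 carry 3
  C×11+3 = 135 → write 7 carry 8
  F×11+8 = 173 → write D carry 10
  9×11+10 = 109 → write D carry 6
  E×11+6 = 160 → write 0 carry 10
  3×11+10 = 43 → write B carry 2
  remaining carry: 2

0x2B0DD79AAB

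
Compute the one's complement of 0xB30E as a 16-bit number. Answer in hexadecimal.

Each hex digit d becomes F−d:
  B→4, 3→C, 0→F, E→1

0x4CF1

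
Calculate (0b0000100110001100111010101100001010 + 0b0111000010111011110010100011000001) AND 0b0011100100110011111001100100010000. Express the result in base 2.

Add column by column in base 2, right to left:
  0+1 = 1
  1+0 = 1
  0+0 = 0
  1+0 = 1
  0+0 = 0
  0+0 = 0
  0+1 = 1
  0+1 = 1
  1+0 = 1
  1+0 = 1
  0+0 = 0
  1+1 = 0 carry 1
  0+0+1 = 1
  1+1 = 0 carry 1
  0+0+1 = 1
  1+0 = 1
  1+1 = 0 carry 1
  1+1+1 = 1 carry 1
  0+1+1 = 0 carry 1
  0+1+1 = 0 carry 1
  1+0+1 = 0 carry 1
  1+1+1 = 1 carry 1
  0+1+1 = 0 carry 1
  0+1+1 = 0 carry 1
  0+0+1 = 1
  1+1 = 0 carry 1
  1+0+1 = 0 carry 1
  0+0+1 = 1
  0+0 = 0
  1+0 = 1
  0+1 = 1
  0+1 = 1
  0+1 = 1
Sum = 0b111101001001000101101001111001011; now AND with 0b0011100100110011111001100100010000:
  0111101001001000101101001111001011
& 0011100100110011111001100100010000
= 0011100000000000101001000100000000

0b11100000000000101001000100000000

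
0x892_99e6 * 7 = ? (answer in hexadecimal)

0x3c02354a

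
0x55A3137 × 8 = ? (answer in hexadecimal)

0x2AD189B8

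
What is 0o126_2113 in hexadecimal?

0x5644B

Each octal digit is 3 bits: 1=001 2=010 6=110 2=010 1=001 1=001 3=011.
Group the bits into nibbles: 0101 0110 0100 0100 1011 → 5644B.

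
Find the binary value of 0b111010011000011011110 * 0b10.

Multiply each base-2 digit by 2, carrying:
  0×2 = 0 → write 0
  1×2 = 2 → write 0 carry 1
  1×2+1 = 3 → write 1 carry 1
  1×2+1 = 3 → write 1 carry 1
  1×2+1 = 3 → write 1 carry 1
  0×2+1 = 1 → write 1
  1×2 = 2 → write 0 carry 1
  1×2+1 = 3 → write 1 carry 1
  0×2+1 = 1 → write 1
  0×2 = 0 → write 0
  0×2 = 0 → write 0
  0×2 = 0 → write 0
  1×2 = 2 → write 0 carry 1
  1×2+1 = 3 → write 1 carry 1
  0×2+1 = 1 → write 1
  0×2 = 0 → write 0
  1×2 = 2 → write 0 carry 1
  0×2+1 = 1 → write 1
  1×2 = 2 → write 0 carry 1
  1×2+1 = 3 → write 1 carry 1
  1×2+1 = 3 → write 1 carry 1
  remaining carry: 1

0b1110100110000110111100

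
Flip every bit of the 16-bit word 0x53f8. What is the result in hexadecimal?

0xac07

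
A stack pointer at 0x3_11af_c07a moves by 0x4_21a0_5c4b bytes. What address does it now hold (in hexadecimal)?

Add column by column in base 16, right to left:
  a+b = 5 carry 1
  7+4+1 = c
  0+c = c
  c+5 = 1 carry 1
  f+0+1 = 0 carry 1
  a+a+1 = 5 carry 1
  1+1+1 = 3
  1+2 = 3
  3+4 = 7

0x733501cc5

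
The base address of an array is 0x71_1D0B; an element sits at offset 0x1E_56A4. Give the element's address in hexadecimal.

0x8F73AF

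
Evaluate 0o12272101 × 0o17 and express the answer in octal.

0o233347717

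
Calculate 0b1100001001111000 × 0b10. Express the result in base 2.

0b11000010011110000

Multiply each base-2 digit by 2, carrying:
  0×2 = 0 → write 0
  0×2 = 0 → write 0
  0×2 = 0 → write 0
  1×2 = 2 → write 0 carry 1
  1×2+1 = 3 → write 1 carry 1
  1×2+1 = 3 → write 1 carry 1
  1×2+1 = 3 → write 1 carry 1
  0×2+1 = 1 → write 1
  0×2 = 0 → write 0
  1×2 = 2 → write 0 carry 1
  0×2+1 = 1 → write 1
  0×2 = 0 → write 0
  0×2 = 0 → write 0
  0×2 = 0 → write 0
  1×2 = 2 → write 0 carry 1
  1×2+1 = 3 → write 1 carry 1
  remaining carry: 1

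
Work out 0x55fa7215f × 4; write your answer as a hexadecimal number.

Multiply each base-16 digit by 4, carrying:
  f×4 = 60 → write c carry 3
  5×4+3 = 23 → write 7 carry 1
  1×4+1 = 5 → write 5
  2×4 = 8 → write 8
  7×4 = 28 → write c carry 1
  a×4+1 = 41 → write 9 carry 2
  f×4+2 = 62 → write e carry 3
  5×4+3 = 23 → write 7 carry 1
  5×4+1 = 21 → write 5 carry 1
  remaining carry: 1

0x157e9c857c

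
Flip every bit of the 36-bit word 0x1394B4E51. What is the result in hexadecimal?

0xEC6B4B1AE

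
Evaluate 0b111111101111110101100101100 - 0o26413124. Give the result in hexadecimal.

0x79dd4d8

0b111111101111110101100101100 = 0x7f7eb2c in hexadecimal.
0o26413124 = 0x5a1654 in hexadecimal.
Subtract column by column in base 16:
  c-4 → 8
  2-5 → d (borrow)
  b-6-1 → 4
  e-1 → d
  7-a → d (borrow)
  f-5-1 → 9
  7-0 → 7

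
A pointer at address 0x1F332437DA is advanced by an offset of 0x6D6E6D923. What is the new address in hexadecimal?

0x260A0B10FD

Add column by column in base 16, right to left:
  A+3 = D
  D+2 = F
  7+9 = 0 carry 1
  3+D+1 = 1 carry 1
  4+6+1 = B
  2+E = 0 carry 1
  3+6+1 = A
  3+D = 0 carry 1
  F+6+1 = 6 carry 1
  1+0+1 = 2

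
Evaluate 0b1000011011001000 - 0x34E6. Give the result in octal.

0b1000011011001000 = 0o103310 in octal.
0x34E6 = 0o32346 in octal.
Subtract column by column in base 8:
  0-6 → 2 (borrow)
  1-4-1 → 4 (borrow)
  3-3-1 → 7 (borrow)
  3-2-1 → 0
  0-3 → 5 (borrow)
  1-0-1 → 0

0o50742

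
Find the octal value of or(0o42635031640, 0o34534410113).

OR each oct digit independently (no carries):
  4|3=7, 2|4=6, 6|5=7, 3|3=3, 5|4=5, 0|4=4, 3|1=3, 1|0=1, 6|1=7, 4|1=5, 0|3=3

0o76735431753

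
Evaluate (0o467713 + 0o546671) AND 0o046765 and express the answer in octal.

Add column by column in base 8, right to left:
  3+1 = 4
  1+7 = 0 carry 1
  7+6+1 = 6 carry 1
  7+6+1 = 6 carry 1
  6+4+1 = 3 carry 1
  4+5+1 = 2 carry 1
  final carry 1
Sum = 0o1236604; now AND with 0o046765:
  1&0=0, 2&0=0, 3&4=0, 6&6=6, 6&7=6, 0&6=0, 4&5=4

0o6604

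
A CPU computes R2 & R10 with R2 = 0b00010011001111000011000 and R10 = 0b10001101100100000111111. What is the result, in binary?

AND bit by bit (1 only where both bits are 1):
  00010011001111000011000
& 10001101100100000111111
= 00000001000100000011000

0b00000001000100000011000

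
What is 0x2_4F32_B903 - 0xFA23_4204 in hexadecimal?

0x1550F76FF

Subtract column by column in base 16:
  3-4 → F (borrow)
  0-0-1 → F (borrow)
  9-2-1 → 6
  B-4 → 7
  2-3 → F (borrow)
  3-2-1 → 0
  F-A → 5
  4-F → 5 (borrow)
  2-0-1 → 1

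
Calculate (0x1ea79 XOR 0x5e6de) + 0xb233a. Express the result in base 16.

0xf2fe1

First 0x1ea79 XOR 0x5e6de = 0x40ca7.
Add column by column in base 16, right to left:
  7+a = 1 carry 1
  a+3+1 = e
  c+3 = f
  0+2 = 2
  4+b = f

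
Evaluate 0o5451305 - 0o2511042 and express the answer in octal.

0o2740243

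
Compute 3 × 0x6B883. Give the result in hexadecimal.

Multiply each base-16 digit by 3, carrying:
  3×3 = 9 → write 9
  8×3 = 24 → write 8 carry 1
  8×3+1 = 25 → write 9 carry 1
  B×3+1 = 34 → write 2 carry 2
  6×3+2 = 20 → write 4 carry 1
  remaining carry: 1

0x142989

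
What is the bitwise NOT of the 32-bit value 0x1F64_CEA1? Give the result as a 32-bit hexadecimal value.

Each hex digit d becomes F−d:
  1→E, F→0, 6→9, 4→B, C→3, E→1, A→5, 1→E

0xE09B315E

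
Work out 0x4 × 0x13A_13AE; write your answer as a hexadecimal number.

0x4E84EB8

Multiply each base-16 digit by 4, carrying:
  E×4 = 56 → write 8 carry 3
  A×4+3 = 43 → write B carry 2
  3×4+2 = 14 → write E
  1×4 = 4 → write 4
  A×4 = 40 → write 8 carry 2
  3×4+2 = 14 → write E
  1×4 = 4 → write 4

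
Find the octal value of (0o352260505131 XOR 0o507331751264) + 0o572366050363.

First 0o352260505131 XOR 0o507331751264 = 0o655151254355.
Add column by column in base 8, right to left:
  5+3 = 0 carry 1
  5+6+1 = 4 carry 1
  3+3+1 = 7
  4+0 = 4
  5+5 = 2 carry 1
  2+0+1 = 3
  1+6 = 7
  5+6 = 3 carry 1
  1+3+1 = 5
  5+2 = 7
  5+7 = 4 carry 1
  6+5+1 = 4 carry 1
  final carry 1

0o1447537324740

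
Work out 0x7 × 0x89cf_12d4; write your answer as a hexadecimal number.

Multiply each base-16 digit by 7, carrying:
  4×7 = 28 → write c carry 1
  d×7+1 = 92 → write c carry 5
  2×7+5 = 19 → write 3 carry 1
  1×7+1 = 8 → write 8
  f×7 = 105 → write 9 carry 6
  c×7+6 = 90 → write a carry 5
  9×7+5 = 68 → write 4 carry 4
  8×7+4 = 60 → write c carry 3
  remaining carry: 3

0x3c4a983cc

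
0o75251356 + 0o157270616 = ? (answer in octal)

Add column by column in base 8, right to left:
  6+6 = 4 carry 1
  5+1+1 = 7
  3+6 = 1 carry 1
  1+0+1 = 2
  5+7 = 4 carry 1
  2+2+1 = 5
  5+7 = 4 carry 1
  7+5+1 = 5 carry 1
  0+1+1 = 2

0o254542174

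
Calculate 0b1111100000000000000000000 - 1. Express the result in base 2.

0b1111011111111111111111111

The trailing 20 digits are 0, so subtracting 1 borrows through: they become 1 and the next digit up decrements.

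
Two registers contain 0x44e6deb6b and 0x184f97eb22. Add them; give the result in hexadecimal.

0x1c9e05d68d

Add column by column in base 16, right to left:
  b+2 = d
  6+2 = 8
  b+b = 6 carry 1
  e+e+1 = d carry 1
  d+7+1 = 5 carry 1
  6+9+1 = 0 carry 1
  e+f+1 = e carry 1
  4+4+1 = 9
  4+8 = c
  0+1 = 1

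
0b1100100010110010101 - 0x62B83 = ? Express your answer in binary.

0x62B83 = 0b1100010101110000011 in binary.
Subtract column by column in base 2:
  1-1 → 0
  0-1 → 1 (borrow)
  1-0-1 → 0
  0-0 → 0
  1-0 → 1
  0-0 → 0
  0-0 → 0
  1-1 → 0
  1-1 → 0
  0-1 → 1 (borrow)
  1-0-1 → 0
  0-1 → 1 (borrow)
  0-0-1 → 1 (borrow)
  0-1-1 → 0 (borrow)
  1-0-1 → 0
  0-0 → 0
  0-0 → 0
  1-1 → 0
  1-1 → 0

0b1101000010010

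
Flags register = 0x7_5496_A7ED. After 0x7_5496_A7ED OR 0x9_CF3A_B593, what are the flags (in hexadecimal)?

0xFDFBEB7FF

OR each hex digit independently (no carries):
  7|9=F, 5|C=D, 4|F=F, 9|3=B, 6|A=E, A|B=B, 7|5=7, E|9=F, D|3=F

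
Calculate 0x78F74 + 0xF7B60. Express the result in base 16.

0x170AD4

Add column by column in base 16, right to left:
  4+0 = 4
  7+6 = D
  F+B = A carry 1
  8+7+1 = 0 carry 1
  7+F+1 = 7 carry 1
  final carry 1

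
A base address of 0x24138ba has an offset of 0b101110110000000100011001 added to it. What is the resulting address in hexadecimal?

0b101110110000000100011001 = 0xbb0119 in hexadecimal.
Add column by column in base 16, right to left:
  a+9 = 3 carry 1
  b+1+1 = d
  8+1 = 9
  3+0 = 3
  1+b = c
  4+b = f
  2+0 = 2

0x2fc39d3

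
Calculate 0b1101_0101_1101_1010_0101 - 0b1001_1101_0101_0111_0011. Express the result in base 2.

0b111000100000110010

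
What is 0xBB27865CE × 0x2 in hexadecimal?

0x1764F0CB9C

Multiply each base-16 digit by 2, carrying:
  E×2 = 28 → write C carry 1
  C×2+1 = 25 → write 9 carry 1
  5×2+1 = 11 → write B
  6×2 = 12 → write C
  8×2 = 16 → write 0 carry 1
  7×2+1 = 15 → write F
  2×2 = 4 → write 4
  B×2 = 22 → write 6 carry 1
  B×2+1 = 23 → write 7 carry 1
  remaining carry: 1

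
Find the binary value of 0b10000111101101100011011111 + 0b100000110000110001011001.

Add column by column in base 2, right to left:
  1+1 = 0 carry 1
  1+0+1 = 0 carry 1
  1+0+1 = 0 carry 1
  1+1+1 = 1 carry 1
  1+1+1 = 1 carry 1
  0+0+1 = 1
  1+1 = 0 carry 1
  1+0+1 = 0 carry 1
  0+0+1 = 1
  0+0 = 0
  0+1 = 1
  1+1 = 0 carry 1
  1+0+1 = 0 carry 1
  0+0+1 = 1
  1+0 = 1
  1+0 = 1
  0+1 = 1
  1+1 = 0 carry 1
  1+0+1 = 0 carry 1
  1+0+1 = 0 carry 1
  1+0+1 = 0 carry 1
  0+0+1 = 1
  0+0 = 0
  0+1 = 1
  0+0 = 0
  1+0 = 1

0b10101000011110010100111000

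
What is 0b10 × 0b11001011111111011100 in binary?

0b110010111111110111000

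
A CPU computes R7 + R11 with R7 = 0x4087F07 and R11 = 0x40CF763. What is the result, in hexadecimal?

Add column by column in base 16, right to left:
  7+3 = A
  0+6 = 6
  F+7 = 6 carry 1
  7+F+1 = 7 carry 1
  8+C+1 = 5 carry 1
  0+0+1 = 1
  4+4 = 8

0x815766A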